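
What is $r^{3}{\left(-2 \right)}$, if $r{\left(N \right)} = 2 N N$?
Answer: $512$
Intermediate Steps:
$r{\left(N \right)} = 2 N^{2}$
$r^{3}{\left(-2 \right)} = \left(2 \left(-2\right)^{2}\right)^{3} = \left(2 \cdot 4\right)^{3} = 8^{3} = 512$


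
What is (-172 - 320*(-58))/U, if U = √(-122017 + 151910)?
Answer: 18388*√29893/29893 ≈ 106.35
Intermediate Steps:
U = √29893 ≈ 172.90
(-172 - 320*(-58))/U = (-172 - 320*(-58))/(√29893) = (-172 + 18560)*(√29893/29893) = 18388*(√29893/29893) = 18388*√29893/29893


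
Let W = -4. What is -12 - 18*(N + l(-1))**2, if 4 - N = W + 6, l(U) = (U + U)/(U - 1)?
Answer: -174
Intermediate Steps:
l(U) = 2*U/(-1 + U) (l(U) = (2*U)/(-1 + U) = 2*U/(-1 + U))
N = 2 (N = 4 - (-4 + 6) = 4 - 1*2 = 4 - 2 = 2)
-12 - 18*(N + l(-1))**2 = -12 - 18*(2 + 2*(-1)/(-1 - 1))**2 = -12 - 18*(2 + 2*(-1)/(-2))**2 = -12 - 18*(2 + 2*(-1)*(-1/2))**2 = -12 - 18*(2 + 1)**2 = -12 - 18*3**2 = -12 - 18*9 = -12 - 162 = -174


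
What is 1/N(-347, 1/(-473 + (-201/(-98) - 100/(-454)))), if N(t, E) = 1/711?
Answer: 711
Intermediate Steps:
N(t, E) = 1/711
1/N(-347, 1/(-473 + (-201/(-98) - 100/(-454)))) = 1/(1/711) = 711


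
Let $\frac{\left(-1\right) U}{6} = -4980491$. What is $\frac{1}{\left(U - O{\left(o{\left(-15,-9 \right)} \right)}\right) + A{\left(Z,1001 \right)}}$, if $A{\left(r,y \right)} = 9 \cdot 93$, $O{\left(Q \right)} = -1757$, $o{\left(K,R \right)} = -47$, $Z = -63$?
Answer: $\frac{1}{29885540} \approx 3.3461 \cdot 10^{-8}$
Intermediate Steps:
$U = 29882946$ ($U = \left(-6\right) \left(-4980491\right) = 29882946$)
$A{\left(r,y \right)} = 837$
$\frac{1}{\left(U - O{\left(o{\left(-15,-9 \right)} \right)}\right) + A{\left(Z,1001 \right)}} = \frac{1}{\left(29882946 - -1757\right) + 837} = \frac{1}{\left(29882946 + 1757\right) + 837} = \frac{1}{29884703 + 837} = \frac{1}{29885540}$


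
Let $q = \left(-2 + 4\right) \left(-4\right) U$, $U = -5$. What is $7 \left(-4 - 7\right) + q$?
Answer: $-37$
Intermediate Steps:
$q = 40$ ($q = \left(-2 + 4\right) \left(-4\right) \left(-5\right) = 2 \left(-4\right) \left(-5\right) = \left(-8\right) \left(-5\right) = 40$)
$7 \left(-4 - 7\right) + q = 7 \left(-4 - 7\right) + 40 = 7 \left(-11\right) + 40 = -77 + 40 = -37$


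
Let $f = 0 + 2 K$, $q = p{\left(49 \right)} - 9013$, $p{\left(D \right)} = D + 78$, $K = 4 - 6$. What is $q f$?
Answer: $35544$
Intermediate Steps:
$K = -2$ ($K = 4 - 6 = -2$)
$p{\left(D \right)} = 78 + D$
$q = -8886$ ($q = \left(78 + 49\right) - 9013 = 127 - 9013 = -8886$)
$f = -4$ ($f = 0 + 2 \left(-2\right) = 0 - 4 = -4$)
$q f = \left(-8886\right) \left(-4\right) = 35544$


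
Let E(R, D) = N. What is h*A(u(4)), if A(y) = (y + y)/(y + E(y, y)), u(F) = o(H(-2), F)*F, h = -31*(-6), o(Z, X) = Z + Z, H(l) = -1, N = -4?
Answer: 248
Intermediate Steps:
E(R, D) = -4
o(Z, X) = 2*Z
h = 186
u(F) = -2*F (u(F) = (2*(-1))*F = -2*F)
A(y) = 2*y/(-4 + y) (A(y) = (y + y)/(y - 4) = (2*y)/(-4 + y) = 2*y/(-4 + y))
h*A(u(4)) = 186*(2*(-2*4)/(-4 - 2*4)) = 186*(2*(-8)/(-4 - 8)) = 186*(2*(-8)/(-12)) = 186*(2*(-8)*(-1/12)) = 186*(4/3) = 248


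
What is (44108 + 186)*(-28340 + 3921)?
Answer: -1081615186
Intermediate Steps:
(44108 + 186)*(-28340 + 3921) = 44294*(-24419) = -1081615186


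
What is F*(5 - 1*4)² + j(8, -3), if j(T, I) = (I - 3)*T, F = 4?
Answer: -44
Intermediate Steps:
j(T, I) = T*(-3 + I) (j(T, I) = (-3 + I)*T = T*(-3 + I))
F*(5 - 1*4)² + j(8, -3) = 4*(5 - 1*4)² + 8*(-3 - 3) = 4*(5 - 4)² + 8*(-6) = 4*1² - 48 = 4*1 - 48 = 4 - 48 = -44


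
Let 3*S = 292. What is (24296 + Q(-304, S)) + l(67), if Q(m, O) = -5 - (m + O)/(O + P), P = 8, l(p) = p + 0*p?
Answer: 1924437/79 ≈ 24360.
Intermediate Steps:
l(p) = p (l(p) = p + 0 = p)
S = 292/3 (S = (⅓)*292 = 292/3 ≈ 97.333)
Q(m, O) = -5 - (O + m)/(8 + O) (Q(m, O) = -5 - (m + O)/(O + 8) = -5 - (O + m)/(8 + O))
(24296 + Q(-304, S)) + l(67) = (24296 + (-40 - 1*(-304) - 6*292/3)/(8 + 292/3)) + 67 = (24296 + (-40 + 304 - 584)/(316/3)) + 67 = (24296 + (3/316)*(-320)) + 67 = (24296 - 240/79) + 67 = 1919144/79 + 67 = 1924437/79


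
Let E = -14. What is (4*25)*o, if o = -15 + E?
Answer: -2900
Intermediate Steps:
o = -29 (o = -15 - 14 = -29)
(4*25)*o = (4*25)*(-29) = 100*(-29) = -2900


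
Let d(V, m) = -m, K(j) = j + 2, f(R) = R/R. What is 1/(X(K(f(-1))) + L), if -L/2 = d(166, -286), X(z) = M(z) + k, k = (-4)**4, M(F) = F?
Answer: -1/313 ≈ -0.0031949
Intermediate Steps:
f(R) = 1
k = 256
K(j) = 2 + j
X(z) = 256 + z (X(z) = z + 256 = 256 + z)
L = -572 (L = -(-2)*(-286) = -2*286 = -572)
1/(X(K(f(-1))) + L) = 1/((256 + (2 + 1)) - 572) = 1/((256 + 3) - 572) = 1/(259 - 572) = 1/(-313) = -1/313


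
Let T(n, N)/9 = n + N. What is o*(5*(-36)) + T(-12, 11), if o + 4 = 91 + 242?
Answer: -59229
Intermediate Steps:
T(n, N) = 9*N + 9*n (T(n, N) = 9*(n + N) = 9*(N + n) = 9*N + 9*n)
o = 329 (o = -4 + (91 + 242) = -4 + 333 = 329)
o*(5*(-36)) + T(-12, 11) = 329*(5*(-36)) + (9*11 + 9*(-12)) = 329*(-180) + (99 - 108) = -59220 - 9 = -59229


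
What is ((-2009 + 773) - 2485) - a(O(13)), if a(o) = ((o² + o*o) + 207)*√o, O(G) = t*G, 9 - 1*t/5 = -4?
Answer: -3721 - 18567341*√5 ≈ -4.1522e+7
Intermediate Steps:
t = 65 (t = 45 - 5*(-4) = 45 + 20 = 65)
O(G) = 65*G
a(o) = √o*(207 + 2*o²) (a(o) = ((o² + o²) + 207)*√o = (2*o² + 207)*√o = (207 + 2*o²)*√o = √o*(207 + 2*o²))
((-2009 + 773) - 2485) - a(O(13)) = ((-2009 + 773) - 2485) - √(65*13)*(207 + 2*(65*13)²) = (-1236 - 2485) - √845*(207 + 2*845²) = -3721 - 13*√5*(207 + 2*714025) = -3721 - 13*√5*(207 + 1428050) = -3721 - 13*√5*1428257 = -3721 - 18567341*√5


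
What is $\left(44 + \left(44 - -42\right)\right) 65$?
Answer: $8450$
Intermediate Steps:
$\left(44 + \left(44 - -42\right)\right) 65 = \left(44 + \left(44 + 42\right)\right) 65 = \left(44 + 86\right) 65 = 130 \cdot 65 = 8450$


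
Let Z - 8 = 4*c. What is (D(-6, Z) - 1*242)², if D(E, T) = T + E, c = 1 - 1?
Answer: 57600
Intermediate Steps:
c = 0
Z = 8 (Z = 8 + 4*0 = 8 + 0 = 8)
D(E, T) = E + T
(D(-6, Z) - 1*242)² = ((-6 + 8) - 1*242)² = (2 - 242)² = (-240)² = 57600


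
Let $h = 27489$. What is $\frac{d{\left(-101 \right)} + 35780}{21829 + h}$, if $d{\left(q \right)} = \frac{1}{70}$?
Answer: $\frac{2504601}{3452260} \approx 0.7255$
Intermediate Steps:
$d{\left(q \right)} = \frac{1}{70}$
$\frac{d{\left(-101 \right)} + 35780}{21829 + h} = \frac{\frac{1}{70} + 35780}{21829 + 27489} = \frac{2504601}{70 \cdot 49318} = \frac{2504601}{70} \cdot \frac{1}{49318} = \frac{2504601}{3452260}$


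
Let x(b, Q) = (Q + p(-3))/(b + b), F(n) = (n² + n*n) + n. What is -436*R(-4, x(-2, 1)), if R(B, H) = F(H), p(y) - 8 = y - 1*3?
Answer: -327/2 ≈ -163.50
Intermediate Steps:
F(n) = n + 2*n² (F(n) = (n² + n²) + n = 2*n² + n = n + 2*n²)
p(y) = 5 + y (p(y) = 8 + (y - 1*3) = 8 + (y - 3) = 8 + (-3 + y) = 5 + y)
x(b, Q) = (2 + Q)/(2*b) (x(b, Q) = (Q + (5 - 3))/(b + b) = (Q + 2)/((2*b)) = (2 + Q)*(1/(2*b)) = (2 + Q)/(2*b))
R(B, H) = H*(1 + 2*H)
-436*R(-4, x(-2, 1)) = -436*(½)*(2 + 1)/(-2)*(1 + 2*((½)*(2 + 1)/(-2))) = -436*(½)*(-½)*3*(1 + 2*((½)*(-½)*3)) = -(-327)*(1 + 2*(-¾)) = -(-327)*(1 - 3/2) = -(-327)*(-1)/2 = -436*3/8 = -327/2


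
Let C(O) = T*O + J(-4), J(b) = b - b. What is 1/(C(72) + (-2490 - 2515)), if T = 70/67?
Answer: -67/330295 ≈ -0.00020285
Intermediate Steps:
J(b) = 0
T = 70/67 (T = 70*(1/67) = 70/67 ≈ 1.0448)
C(O) = 70*O/67 (C(O) = 70*O/67 + 0 = 70*O/67)
1/(C(72) + (-2490 - 2515)) = 1/((70/67)*72 + (-2490 - 2515)) = 1/(5040/67 - 5005) = 1/(-330295/67) = -67/330295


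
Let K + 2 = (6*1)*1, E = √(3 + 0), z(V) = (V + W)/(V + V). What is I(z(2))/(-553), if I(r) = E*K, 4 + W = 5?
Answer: -4*√3/553 ≈ -0.012528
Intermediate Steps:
W = 1 (W = -4 + 5 = 1)
z(V) = (1 + V)/(2*V) (z(V) = (V + 1)/(V + V) = (1 + V)/((2*V)) = (1 + V)*(1/(2*V)) = (1 + V)/(2*V))
E = √3 ≈ 1.7320
K = 4 (K = -2 + (6*1)*1 = -2 + 6*1 = -2 + 6 = 4)
I(r) = 4*√3 (I(r) = √3*4 = 4*√3)
I(z(2))/(-553) = (4*√3)/(-553) = (4*√3)*(-1/553) = -4*√3/553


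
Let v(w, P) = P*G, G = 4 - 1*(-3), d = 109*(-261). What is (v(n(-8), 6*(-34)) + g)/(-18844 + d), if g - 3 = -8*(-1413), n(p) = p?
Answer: -9879/47293 ≈ -0.20889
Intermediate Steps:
d = -28449
G = 7 (G = 4 + 3 = 7)
g = 11307 (g = 3 - 8*(-1413) = 3 + 11304 = 11307)
v(w, P) = 7*P (v(w, P) = P*7 = 7*P)
(v(n(-8), 6*(-34)) + g)/(-18844 + d) = (7*(6*(-34)) + 11307)/(-18844 - 28449) = (7*(-204) + 11307)/(-47293) = (-1428 + 11307)*(-1/47293) = 9879*(-1/47293) = -9879/47293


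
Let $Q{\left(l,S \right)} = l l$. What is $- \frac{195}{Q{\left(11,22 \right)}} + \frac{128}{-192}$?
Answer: $- \frac{827}{363} \approx -2.2782$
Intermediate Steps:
$Q{\left(l,S \right)} = l^{2}$
$- \frac{195}{Q{\left(11,22 \right)}} + \frac{128}{-192} = - \frac{195}{11^{2}} + \frac{128}{-192} = - \frac{195}{121} + 128 \left(- \frac{1}{192}\right) = \left(-195\right) \frac{1}{121} - \frac{2}{3} = - \frac{195}{121} - \frac{2}{3} = - \frac{827}{363}$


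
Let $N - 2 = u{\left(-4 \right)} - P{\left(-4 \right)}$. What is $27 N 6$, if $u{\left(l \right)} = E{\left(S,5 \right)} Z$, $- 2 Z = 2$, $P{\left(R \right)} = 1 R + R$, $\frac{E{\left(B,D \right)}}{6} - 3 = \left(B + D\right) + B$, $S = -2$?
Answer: $-2268$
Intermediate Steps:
$E{\left(B,D \right)} = 18 + 6 D + 12 B$ ($E{\left(B,D \right)} = 18 + 6 \left(\left(B + D\right) + B\right) = 18 + 6 \left(D + 2 B\right) = 18 + \left(6 D + 12 B\right) = 18 + 6 D + 12 B$)
$P{\left(R \right)} = 2 R$ ($P{\left(R \right)} = R + R = 2 R$)
$Z = -1$ ($Z = \left(- \frac{1}{2}\right) 2 = -1$)
$u{\left(l \right)} = -24$ ($u{\left(l \right)} = \left(18 + 6 \cdot 5 + 12 \left(-2\right)\right) \left(-1\right) = \left(18 + 30 - 24\right) \left(-1\right) = 24 \left(-1\right) = -24$)
$N = -14$ ($N = 2 - \left(24 + 2 \left(-4\right)\right) = 2 - 16 = -14$)
$27 N 6 = 27 \left(\left(-14\right) 6\right) = 27 \left(-84\right) = -2268$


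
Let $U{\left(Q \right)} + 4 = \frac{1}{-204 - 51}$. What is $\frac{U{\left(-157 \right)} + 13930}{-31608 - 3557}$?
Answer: $- \frac{3551129}{8967075} \approx -0.39602$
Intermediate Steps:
$U{\left(Q \right)} = - \frac{1021}{255}$ ($U{\left(Q \right)} = -4 + \frac{1}{-204 - 51} = -4 + \frac{1}{-255} = -4 - \frac{1}{255} = - \frac{1021}{255}$)
$\frac{U{\left(-157 \right)} + 13930}{-31608 - 3557} = \frac{- \frac{1021}{255} + 13930}{-31608 - 3557} = \frac{3551129}{255 \left(-35165\right)} = \frac{3551129}{255} \left(- \frac{1}{35165}\right) = - \frac{3551129}{8967075}$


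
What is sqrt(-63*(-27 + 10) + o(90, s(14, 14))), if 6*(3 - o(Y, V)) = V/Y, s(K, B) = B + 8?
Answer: sqrt(8699070)/90 ≈ 32.771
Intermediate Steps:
s(K, B) = 8 + B
o(Y, V) = 3 - V/(6*Y)
sqrt(-63*(-27 + 10) + o(90, s(14, 14))) = sqrt(-63*(-27 + 10) + (3 - 1/6*(8 + 14)/90)) = sqrt(-63*(-17) + (3 - 1/6*22*1/90)) = sqrt(1071 + (3 - 11/270)) = sqrt(1071 + 799/270) = sqrt(289969/270) = sqrt(8699070)/90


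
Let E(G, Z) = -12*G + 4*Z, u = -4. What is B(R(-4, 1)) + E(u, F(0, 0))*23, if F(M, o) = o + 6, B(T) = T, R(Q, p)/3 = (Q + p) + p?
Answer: 1650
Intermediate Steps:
R(Q, p) = 3*Q + 6*p (R(Q, p) = 3*((Q + p) + p) = 3*(Q + 2*p) = 3*Q + 6*p)
F(M, o) = 6 + o
B(R(-4, 1)) + E(u, F(0, 0))*23 = (3*(-4) + 6*1) + (-12*(-4) + 4*(6 + 0))*23 = (-12 + 6) + (48 + 4*6)*23 = -6 + (48 + 24)*23 = -6 + 72*23 = -6 + 1656 = 1650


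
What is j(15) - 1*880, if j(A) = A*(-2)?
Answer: -910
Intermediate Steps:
j(A) = -2*A
j(15) - 1*880 = -2*15 - 1*880 = -30 - 880 = -910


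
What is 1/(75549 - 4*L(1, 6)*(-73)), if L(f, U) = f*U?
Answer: 1/77301 ≈ 1.2936e-5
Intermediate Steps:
L(f, U) = U*f
1/(75549 - 4*L(1, 6)*(-73)) = 1/(75549 - 4*6*1*(-73)) = 1/(75549 - 24*(-73)) = 1/(75549 - 4*(-438)) = 1/(75549 + 1752) = 1/77301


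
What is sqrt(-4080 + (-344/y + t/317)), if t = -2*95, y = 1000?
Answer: I*sqrt(256306198885)/7925 ≈ 63.882*I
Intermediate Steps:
t = -190
sqrt(-4080 + (-344/y + t/317)) = sqrt(-4080 + (-344/1000 - 190/317)) = sqrt(-4080 + (-344*1/1000 - 190*1/317)) = sqrt(-4080 + (-43/125 - 190/317)) = sqrt(-4080 - 37381/39625) = sqrt(-161707381/39625) = I*sqrt(256306198885)/7925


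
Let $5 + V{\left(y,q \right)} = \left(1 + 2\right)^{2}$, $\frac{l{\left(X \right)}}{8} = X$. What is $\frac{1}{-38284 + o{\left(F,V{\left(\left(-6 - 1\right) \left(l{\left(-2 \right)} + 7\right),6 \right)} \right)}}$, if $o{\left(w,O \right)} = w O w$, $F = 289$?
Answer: $\frac{1}{295800} \approx 3.3807 \cdot 10^{-6}$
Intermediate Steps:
$l{\left(X \right)} = 8 X$
$V{\left(y,q \right)} = 4$ ($V{\left(y,q \right)} = -5 + \left(1 + 2\right)^{2} = -5 + 3^{2} = -5 + 9 = 4$)
$o{\left(w,O \right)} = O w^{2}$ ($o{\left(w,O \right)} = O w w = O w^{2}$)
$\frac{1}{-38284 + o{\left(F,V{\left(\left(-6 - 1\right) \left(l{\left(-2 \right)} + 7\right),6 \right)} \right)}} = \frac{1}{-38284 + 4 \cdot 289^{2}} = \frac{1}{-38284 + 4 \cdot 83521} = \frac{1}{-38284 + 334084} = \frac{1}{295800}$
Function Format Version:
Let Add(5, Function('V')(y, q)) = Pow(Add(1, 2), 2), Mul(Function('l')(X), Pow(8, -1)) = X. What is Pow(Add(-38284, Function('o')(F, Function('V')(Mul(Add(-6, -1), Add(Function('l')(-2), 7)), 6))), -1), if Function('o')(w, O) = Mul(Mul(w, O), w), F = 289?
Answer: Rational(1, 295800) ≈ 3.3807e-6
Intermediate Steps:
Function('l')(X) = Mul(8, X)
Function('V')(y, q) = 4 (Function('V')(y, q) = Add(-5, Pow(Add(1, 2), 2)) = Add(-5, Pow(3, 2)) = Add(-5, 9) = 4)
Function('o')(w, O) = Mul(O, Pow(w, 2)) (Function('o')(w, O) = Mul(Mul(O, w), w) = Mul(O, Pow(w, 2)))
Pow(Add(-38284, Function('o')(F, Function('V')(Mul(Add(-6, -1), Add(Function('l')(-2), 7)), 6))), -1) = Pow(Add(-38284, Mul(4, Pow(289, 2))), -1) = Pow(Add(-38284, Mul(4, 83521)), -1) = Pow(Add(-38284, 334084), -1) = Pow(295800, -1) = Rational(1, 295800)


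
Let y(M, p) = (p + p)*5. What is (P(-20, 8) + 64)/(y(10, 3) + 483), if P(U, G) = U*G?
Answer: -32/171 ≈ -0.18713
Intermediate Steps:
P(U, G) = G*U
y(M, p) = 10*p (y(M, p) = (2*p)*5 = 10*p)
(P(-20, 8) + 64)/(y(10, 3) + 483) = (8*(-20) + 64)/(10*3 + 483) = (-160 + 64)/(30 + 483) = -96/513 = -96*1/513 = -32/171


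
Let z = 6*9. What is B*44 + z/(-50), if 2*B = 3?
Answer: 1623/25 ≈ 64.920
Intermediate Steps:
B = 3/2 (B = (½)*3 = 3/2 ≈ 1.5000)
z = 54
B*44 + z/(-50) = (3/2)*44 + 54/(-50) = 66 + 54*(-1/50) = 66 - 27/25 = 1623/25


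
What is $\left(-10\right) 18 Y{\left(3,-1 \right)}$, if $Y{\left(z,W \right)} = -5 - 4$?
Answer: $1620$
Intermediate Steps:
$Y{\left(z,W \right)} = -9$ ($Y{\left(z,W \right)} = -5 - 4 = -9$)
$\left(-10\right) 18 Y{\left(3,-1 \right)} = \left(-10\right) 18 \left(-9\right) = \left(-180\right) \left(-9\right) = 1620$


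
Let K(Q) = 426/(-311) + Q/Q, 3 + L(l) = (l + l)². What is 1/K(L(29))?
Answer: -311/115 ≈ -2.7043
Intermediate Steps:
L(l) = -3 + 4*l² (L(l) = -3 + (l + l)² = -3 + (2*l)² = -3 + 4*l²)
K(Q) = -115/311 (K(Q) = 426*(-1/311) + 1 = -426/311 + 1 = -115/311)
1/K(L(29)) = 1/(-115/311) = -311/115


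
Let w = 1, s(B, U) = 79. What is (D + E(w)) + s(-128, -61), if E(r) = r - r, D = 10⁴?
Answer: 10079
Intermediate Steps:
D = 10000
E(r) = 0
(D + E(w)) + s(-128, -61) = (10000 + 0) + 79 = 10000 + 79 = 10079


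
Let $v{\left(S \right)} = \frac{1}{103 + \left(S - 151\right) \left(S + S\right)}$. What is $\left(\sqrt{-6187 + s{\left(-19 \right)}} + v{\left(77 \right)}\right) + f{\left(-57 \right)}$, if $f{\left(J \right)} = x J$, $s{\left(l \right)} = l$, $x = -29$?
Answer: $\frac{18667328}{11293} + i \sqrt{6206} \approx 1653.0 + 78.778 i$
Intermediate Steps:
$v{\left(S \right)} = \frac{1}{103 + 2 S \left(-151 + S\right)}$ ($v{\left(S \right)} = \frac{1}{103 + \left(-151 + S\right) 2 S} = \frac{1}{103 + 2 S \left(-151 + S\right)}$)
$f{\left(J \right)} = - 29 J$
$\left(\sqrt{-6187 + s{\left(-19 \right)}} + v{\left(77 \right)}\right) + f{\left(-57 \right)} = \left(\sqrt{-6187 - 19} + \frac{1}{103 - 23254 + 2 \cdot 77^{2}}\right) - -1653 = \left(\sqrt{-6206} + \frac{1}{103 - 23254 + 2 \cdot 5929}\right) + 1653 = \left(i \sqrt{6206} + \frac{1}{103 - 23254 + 11858}\right) + 1653 = \left(i \sqrt{6206} + \frac{1}{-11293}\right) + 1653 = \left(i \sqrt{6206} - \frac{1}{11293}\right) + 1653 = \left(- \frac{1}{11293} + i \sqrt{6206}\right) + 1653 = \frac{18667328}{11293} + i \sqrt{6206}$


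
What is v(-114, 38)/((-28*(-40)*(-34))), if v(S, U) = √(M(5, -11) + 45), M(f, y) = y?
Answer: -√34/38080 ≈ -0.00015312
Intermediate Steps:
v(S, U) = √34 (v(S, U) = √(-11 + 45) = √34)
v(-114, 38)/((-28*(-40)*(-34))) = √34/((-28*(-40)*(-34))) = √34/((1120*(-34))) = √34/(-38080) = √34*(-1/38080) = -√34/38080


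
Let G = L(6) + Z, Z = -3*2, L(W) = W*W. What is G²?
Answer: 900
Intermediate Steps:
L(W) = W²
Z = -6
G = 30 (G = 6² - 6 = 36 - 6 = 30)
G² = 30² = 900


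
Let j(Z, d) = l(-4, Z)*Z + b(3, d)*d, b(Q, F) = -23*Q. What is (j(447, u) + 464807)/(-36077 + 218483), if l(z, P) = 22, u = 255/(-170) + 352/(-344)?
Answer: 40834099/15686916 ≈ 2.6031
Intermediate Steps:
u = -217/86 (u = 255*(-1/170) + 352*(-1/344) = -3/2 - 44/43 = -217/86 ≈ -2.5233)
j(Z, d) = -69*d + 22*Z (j(Z, d) = 22*Z + (-23*3)*d = 22*Z - 69*d = -69*d + 22*Z)
(j(447, u) + 464807)/(-36077 + 218483) = ((-69*(-217/86) + 22*447) + 464807)/(-36077 + 218483) = ((14973/86 + 9834) + 464807)/182406 = (860697/86 + 464807)*(1/182406) = (40834099/86)*(1/182406) = 40834099/15686916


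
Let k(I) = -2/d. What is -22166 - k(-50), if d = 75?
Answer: -1662448/75 ≈ -22166.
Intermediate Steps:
k(I) = -2/75
-22166 - k(-50) = -22166 - 1*(-2/75) = -22166 + 2/75 = -1662448/75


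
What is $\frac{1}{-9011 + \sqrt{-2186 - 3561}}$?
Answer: $- \frac{9011}{81203868} - \frac{i \sqrt{5747}}{81203868} \approx -0.00011097 - 9.3356 \cdot 10^{-7} i$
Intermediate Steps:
$\frac{1}{-9011 + \sqrt{-2186 - 3561}} = \frac{1}{-9011 + \sqrt{-5747}} = \frac{1}{-9011 + i \sqrt{5747}}$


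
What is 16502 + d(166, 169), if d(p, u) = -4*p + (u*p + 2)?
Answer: 43894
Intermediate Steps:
d(p, u) = 2 - 4*p + p*u (d(p, u) = -4*p + (p*u + 2) = -4*p + (2 + p*u) = 2 - 4*p + p*u)
16502 + d(166, 169) = 16502 + (2 - 4*166 + 166*169) = 16502 + (2 - 664 + 28054) = 16502 + 27392 = 43894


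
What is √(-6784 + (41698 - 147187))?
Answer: I*√112273 ≈ 335.07*I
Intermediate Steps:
√(-6784 + (41698 - 147187)) = √(-6784 - 105489) = √(-112273) = I*√112273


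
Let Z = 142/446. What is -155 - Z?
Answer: -34636/223 ≈ -155.32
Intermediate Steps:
Z = 71/223 (Z = 142*(1/446) = 71/223 ≈ 0.31839)
-155 - Z = -155 - 1*71/223 = -155 - 71/223 = -34636/223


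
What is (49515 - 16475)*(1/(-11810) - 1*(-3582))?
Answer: 139770496376/1181 ≈ 1.1835e+8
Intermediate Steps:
(49515 - 16475)*(1/(-11810) - 1*(-3582)) = 33040*(-1/11810 + 3582) = 33040*(42303419/11810) = 139770496376/1181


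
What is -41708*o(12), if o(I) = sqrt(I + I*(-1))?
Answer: 0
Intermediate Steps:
o(I) = 0 (o(I) = sqrt(I - I) = sqrt(0) = 0)
-41708*o(12) = -41708*0 = 0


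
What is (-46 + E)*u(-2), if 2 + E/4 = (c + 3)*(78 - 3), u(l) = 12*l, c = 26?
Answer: -207504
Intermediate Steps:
E = 8692 (E = -8 + 4*((26 + 3)*(78 - 3)) = -8 + 4*(29*75) = -8 + 4*2175 = -8 + 8700 = 8692)
(-46 + E)*u(-2) = (-46 + 8692)*(12*(-2)) = 8646*(-24) = -207504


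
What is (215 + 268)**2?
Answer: 233289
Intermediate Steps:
(215 + 268)**2 = 483**2 = 233289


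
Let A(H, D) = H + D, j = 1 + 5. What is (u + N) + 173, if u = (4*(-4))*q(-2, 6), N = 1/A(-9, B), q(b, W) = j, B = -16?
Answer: 1924/25 ≈ 76.960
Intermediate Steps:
j = 6
q(b, W) = 6
A(H, D) = D + H
N = -1/25 (N = 1/(-16 - 9) = 1/(-25) = -1/25 ≈ -0.040000)
u = -96 (u = (4*(-4))*6 = -16*6 = -96)
(u + N) + 173 = (-96 - 1/25) + 173 = -2401/25 + 173 = 1924/25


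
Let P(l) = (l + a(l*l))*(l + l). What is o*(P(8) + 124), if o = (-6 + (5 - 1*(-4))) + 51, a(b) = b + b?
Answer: 124200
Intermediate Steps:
a(b) = 2*b
P(l) = 2*l*(l + 2*l**2) (P(l) = (l + 2*(l*l))*(l + l) = (l + 2*l**2)*(2*l) = 2*l*(l + 2*l**2))
o = 54 (o = (-6 + (5 + 4)) + 51 = (-6 + 9) + 51 = 3 + 51 = 54)
o*(P(8) + 124) = 54*(8**2*(2 + 4*8) + 124) = 54*(64*(2 + 32) + 124) = 54*(64*34 + 124) = 54*(2176 + 124) = 54*2300 = 124200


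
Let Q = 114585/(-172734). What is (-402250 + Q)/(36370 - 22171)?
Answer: -23160788695/817550022 ≈ -28.329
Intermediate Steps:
Q = -38195/57578 (Q = 114585*(-1/172734) = -38195/57578 ≈ -0.66336)
(-402250 + Q)/(36370 - 22171) = (-402250 - 38195/57578)/(36370 - 22171) = -23160788695/57578/14199 = -23160788695/57578*1/14199 = -23160788695/817550022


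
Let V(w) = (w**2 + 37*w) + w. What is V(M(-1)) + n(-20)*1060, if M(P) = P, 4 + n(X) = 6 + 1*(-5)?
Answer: -3217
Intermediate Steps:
n(X) = -3 (n(X) = -4 + (6 + 1*(-5)) = -4 + (6 - 5) = -4 + 1 = -3)
V(w) = w**2 + 38*w
V(M(-1)) + n(-20)*1060 = -(38 - 1) - 3*1060 = -1*37 - 3180 = -37 - 3180 = -3217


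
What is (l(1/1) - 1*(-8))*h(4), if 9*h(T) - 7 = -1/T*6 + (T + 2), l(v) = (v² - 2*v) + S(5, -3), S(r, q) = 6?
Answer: 299/18 ≈ 16.611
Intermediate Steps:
l(v) = 6 + v² - 2*v (l(v) = (v² - 2*v) + 6 = 6 + v² - 2*v)
h(T) = 1 - 2/(3*T) + T/9 (h(T) = 7/9 + (-1/T*6 + (T + 2))/9 = 7/9 + (-6/T + (2 + T))/9 = 7/9 + (2 + T - 6/T)/9 = 7/9 + (2/9 - 2/(3*T) + T/9) = 1 - 2/(3*T) + T/9)
(l(1/1) - 1*(-8))*h(4) = ((6 + (1/1)² - 2/1) - 1*(-8))*((⅑)*(-6 + 4*(9 + 4))/4) = ((6 + 1² - 2*1) + 8)*((⅑)*(¼)*(-6 + 4*13)) = ((6 + 1 - 2) + 8)*((⅑)*(¼)*(-6 + 52)) = (5 + 8)*((⅑)*(¼)*46) = 13*(23/18) = 299/18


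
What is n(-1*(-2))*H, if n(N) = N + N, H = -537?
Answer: -2148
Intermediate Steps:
n(N) = 2*N
n(-1*(-2))*H = (2*(-1*(-2)))*(-537) = (2*2)*(-537) = 4*(-537) = -2148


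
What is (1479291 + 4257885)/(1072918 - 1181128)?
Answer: -956196/18035 ≈ -53.019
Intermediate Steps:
(1479291 + 4257885)/(1072918 - 1181128) = 5737176/(-108210) = 5737176*(-1/108210) = -956196/18035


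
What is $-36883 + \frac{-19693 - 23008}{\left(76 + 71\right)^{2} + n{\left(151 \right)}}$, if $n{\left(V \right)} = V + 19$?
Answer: $- \frac{803317558}{21779} \approx -36885.0$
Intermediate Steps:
$n{\left(V \right)} = 19 + V$
$-36883 + \frac{-19693 - 23008}{\left(76 + 71\right)^{2} + n{\left(151 \right)}} = -36883 + \frac{-19693 - 23008}{\left(76 + 71\right)^{2} + \left(19 + 151\right)} = -36883 - \frac{42701}{147^{2} + 170} = -36883 - \frac{42701}{21609 + 170} = -36883 - \frac{42701}{21779} = - \frac{803317558}{21779}$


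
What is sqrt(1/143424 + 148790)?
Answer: sqrt(5313674183289)/5976 ≈ 385.73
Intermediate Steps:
sqrt(1/143424 + 148790) = sqrt(21340056961/143424) = sqrt(5313674183289)/5976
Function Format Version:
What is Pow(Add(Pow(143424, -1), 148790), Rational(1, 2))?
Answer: Mul(Rational(1, 5976), Pow(5313674183289, Rational(1, 2))) ≈ 385.73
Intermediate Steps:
Pow(Add(Pow(143424, -1), 148790), Rational(1, 2)) = Pow(Add(Rational(1, 143424), 148790), Rational(1, 2)) = Pow(Rational(21340056961, 143424), Rational(1, 2)) = Mul(Rational(1, 5976), Pow(5313674183289, Rational(1, 2)))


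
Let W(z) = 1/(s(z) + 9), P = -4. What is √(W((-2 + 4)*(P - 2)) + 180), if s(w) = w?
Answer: 7*√33/3 ≈ 13.404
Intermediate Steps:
W(z) = 1/(9 + z) (W(z) = 1/(z + 9) = 1/(9 + z))
√(W((-2 + 4)*(P - 2)) + 180) = √(1/(9 + (-2 + 4)*(-4 - 2)) + 180) = √(1/(9 + 2*(-6)) + 180) = √(1/(9 - 12) + 180) = √(1/(-3) + 180) = √(-⅓ + 180) = √(539/3) = 7*√33/3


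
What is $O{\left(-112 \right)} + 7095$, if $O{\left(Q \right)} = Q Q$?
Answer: $19639$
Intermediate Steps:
$O{\left(Q \right)} = Q^{2}$
$O{\left(-112 \right)} + 7095 = \left(-112\right)^{2} + 7095 = 12544 + 7095 = 19639$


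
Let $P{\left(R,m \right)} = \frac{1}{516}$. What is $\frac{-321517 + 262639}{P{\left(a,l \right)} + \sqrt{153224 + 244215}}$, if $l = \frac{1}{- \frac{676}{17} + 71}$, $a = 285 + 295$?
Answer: $\frac{30381048}{105820518383} - \frac{109736345376 \sqrt{8111}}{105820518383} \approx -93.393$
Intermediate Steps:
$a = 580$
$l = \frac{17}{531}$ ($l = \frac{1}{\left(-676\right) \frac{1}{17} + 71} = \frac{1}{- \frac{676}{17} + 71} = \frac{1}{\frac{531}{17}} = \frac{17}{531} \approx 0.032015$)
$P{\left(R,m \right)} = \frac{1}{516}$
$\frac{-321517 + 262639}{P{\left(a,l \right)} + \sqrt{153224 + 244215}} = \frac{-321517 + 262639}{\frac{1}{516} + \sqrt{153224 + 244215}} = - \frac{58878}{\frac{1}{516} + \sqrt{397439}} = - \frac{58878}{\frac{1}{516} + 7 \sqrt{8111}}$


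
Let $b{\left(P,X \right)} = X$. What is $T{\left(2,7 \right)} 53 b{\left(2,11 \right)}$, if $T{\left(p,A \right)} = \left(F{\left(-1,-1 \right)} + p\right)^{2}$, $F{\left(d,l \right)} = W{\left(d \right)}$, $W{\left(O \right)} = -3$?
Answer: $583$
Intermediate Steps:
$F{\left(d,l \right)} = -3$
$T{\left(p,A \right)} = \left(-3 + p\right)^{2}$
$T{\left(2,7 \right)} 53 b{\left(2,11 \right)} = \left(-3 + 2\right)^{2} \cdot 53 \cdot 11 = \left(-1\right)^{2} \cdot 53 \cdot 11 = 1 \cdot 53 \cdot 11 = 53 \cdot 11 = 583$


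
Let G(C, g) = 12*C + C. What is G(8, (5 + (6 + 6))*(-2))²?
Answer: 10816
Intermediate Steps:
G(C, g) = 13*C
G(8, (5 + (6 + 6))*(-2))² = (13*8)² = 104² = 10816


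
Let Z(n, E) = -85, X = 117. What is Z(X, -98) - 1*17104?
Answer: -17189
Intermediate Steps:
Z(X, -98) - 1*17104 = -85 - 1*17104 = -85 - 17104 = -17189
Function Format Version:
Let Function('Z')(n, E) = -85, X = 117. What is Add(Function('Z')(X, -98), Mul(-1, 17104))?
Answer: -17189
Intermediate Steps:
Add(Function('Z')(X, -98), Mul(-1, 17104)) = Add(-85, Mul(-1, 17104)) = Add(-85, -17104) = -17189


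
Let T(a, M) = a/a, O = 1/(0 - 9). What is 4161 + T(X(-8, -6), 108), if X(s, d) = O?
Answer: 4162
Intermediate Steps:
O = -1/9 (O = 1/(-9) = -1/9 ≈ -0.11111)
X(s, d) = -1/9
T(a, M) = 1
4161 + T(X(-8, -6), 108) = 4161 + 1 = 4162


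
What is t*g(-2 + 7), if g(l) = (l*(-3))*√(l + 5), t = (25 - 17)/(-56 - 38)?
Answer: 60*√10/47 ≈ 4.0369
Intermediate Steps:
t = -4/47 (t = 8/(-94) = 8*(-1/94) = -4/47 ≈ -0.085106)
g(l) = -3*l*√(5 + l) (g(l) = (-3*l)*√(5 + l) = -3*l*√(5 + l))
t*g(-2 + 7) = -(-12)*(-2 + 7)*√(5 + (-2 + 7))/47 = -(-12)*5*√(5 + 5)/47 = -(-12)*5*√10/47 = -(-60)*√10/47 = 60*√10/47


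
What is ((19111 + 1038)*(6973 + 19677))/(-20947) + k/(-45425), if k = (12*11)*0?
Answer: -536970850/20947 ≈ -25635.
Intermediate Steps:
k = 0 (k = 132*0 = 0)
((19111 + 1038)*(6973 + 19677))/(-20947) + k/(-45425) = ((19111 + 1038)*(6973 + 19677))/(-20947) + 0/(-45425) = (20149*26650)*(-1/20947) + 0*(-1/45425) = 536970850*(-1/20947) + 0 = -536970850/20947 + 0 = -536970850/20947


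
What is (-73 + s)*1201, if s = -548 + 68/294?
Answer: -109594853/147 ≈ -7.4554e+5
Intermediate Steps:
s = -80522/147 (s = -548 + 68*(1/294) = -548 + 34/147 = -80522/147 ≈ -547.77)
(-73 + s)*1201 = (-73 - 80522/147)*1201 = -91253/147*1201 = -109594853/147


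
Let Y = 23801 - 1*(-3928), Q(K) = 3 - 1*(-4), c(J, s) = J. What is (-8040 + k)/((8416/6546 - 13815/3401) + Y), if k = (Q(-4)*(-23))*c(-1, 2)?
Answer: -87704875767/308633709730 ≈ -0.28417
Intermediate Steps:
Q(K) = 7 (Q(K) = 3 + 4 = 7)
Y = 27729 (Y = 23801 + 3928 = 27729)
k = 161 (k = (7*(-23))*(-1) = -161*(-1) = 161)
(-8040 + k)/((8416/6546 - 13815/3401) + Y) = (-8040 + 161)/((8416/6546 - 13815/3401) + 27729) = -7879/((8416*(1/6546) - 13815*1/3401) + 27729) = -7879/((4208/3273 - 13815/3401) + 27729) = -7879/(-30905087/11131473 + 27729) = -7879/308633709730/11131473 = -7879*11131473/308633709730 = -87704875767/308633709730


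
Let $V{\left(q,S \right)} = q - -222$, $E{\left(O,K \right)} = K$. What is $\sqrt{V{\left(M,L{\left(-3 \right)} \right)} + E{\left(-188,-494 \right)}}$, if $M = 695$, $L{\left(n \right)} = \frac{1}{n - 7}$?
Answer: $3 \sqrt{47} \approx 20.567$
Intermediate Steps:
$L{\left(n \right)} = \frac{1}{-7 + n}$
$V{\left(q,S \right)} = 222 + q$ ($V{\left(q,S \right)} = q + 222 = 222 + q$)
$\sqrt{V{\left(M,L{\left(-3 \right)} \right)} + E{\left(-188,-494 \right)}} = \sqrt{\left(222 + 695\right) - 494} = \sqrt{917 - 494} = \sqrt{423} = 3 \sqrt{47}$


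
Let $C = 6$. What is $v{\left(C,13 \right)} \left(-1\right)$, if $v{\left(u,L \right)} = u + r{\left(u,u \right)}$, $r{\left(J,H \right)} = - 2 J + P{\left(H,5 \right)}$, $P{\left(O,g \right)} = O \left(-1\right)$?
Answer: $12$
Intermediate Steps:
$P{\left(O,g \right)} = - O$
$r{\left(J,H \right)} = - H - 2 J$ ($r{\left(J,H \right)} = - 2 J - H = - H - 2 J$)
$v{\left(u,L \right)} = - 2 u$ ($v{\left(u,L \right)} = u - 3 u = - 2 u$)
$v{\left(C,13 \right)} \left(-1\right) = \left(-2\right) 6 \left(-1\right) = \left(-12\right) \left(-1\right) = 12$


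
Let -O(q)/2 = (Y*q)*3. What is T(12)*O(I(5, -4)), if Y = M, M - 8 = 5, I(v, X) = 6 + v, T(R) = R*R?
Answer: -123552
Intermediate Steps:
T(R) = R²
M = 13 (M = 8 + 5 = 13)
Y = 13
O(q) = -78*q (O(q) = -2*13*q*3 = -78*q)
T(12)*O(I(5, -4)) = 12²*(-78*(6 + 5)) = 144*(-78*11) = 144*(-858) = -123552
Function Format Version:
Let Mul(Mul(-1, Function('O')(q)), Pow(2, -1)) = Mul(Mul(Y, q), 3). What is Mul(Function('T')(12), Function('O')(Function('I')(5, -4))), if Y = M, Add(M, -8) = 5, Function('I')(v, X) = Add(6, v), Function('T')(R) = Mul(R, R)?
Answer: -123552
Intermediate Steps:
Function('T')(R) = Pow(R, 2)
M = 13 (M = Add(8, 5) = 13)
Y = 13
Function('O')(q) = Mul(-78, q) (Function('O')(q) = Mul(-2, Mul(Mul(13, q), 3)) = Mul(-2, Mul(39, q)) = Mul(-78, q))
Mul(Function('T')(12), Function('O')(Function('I')(5, -4))) = Mul(Pow(12, 2), Mul(-78, Add(6, 5))) = Mul(144, Mul(-78, 11)) = Mul(144, -858) = -123552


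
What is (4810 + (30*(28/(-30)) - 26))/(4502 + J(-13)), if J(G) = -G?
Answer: 4756/4515 ≈ 1.0534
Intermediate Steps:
(4810 + (30*(28/(-30)) - 26))/(4502 + J(-13)) = (4810 + (30*(28/(-30)) - 26))/(4502 - 1*(-13)) = (4810 + (30*(28*(-1/30)) - 26))/(4502 + 13) = (4810 + (30*(-14/15) - 26))/4515 = (4810 + (-28 - 26))*(1/4515) = (4810 - 54)*(1/4515) = 4756*(1/4515) = 4756/4515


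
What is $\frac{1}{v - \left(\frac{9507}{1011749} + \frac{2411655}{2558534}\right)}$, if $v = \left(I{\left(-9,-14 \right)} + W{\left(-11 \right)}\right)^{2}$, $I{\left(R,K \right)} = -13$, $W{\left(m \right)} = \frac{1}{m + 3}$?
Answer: $\frac{82835014910912}{14190767582957919} \approx 0.0058372$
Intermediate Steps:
$W{\left(m \right)} = \frac{1}{3 + m}$
$v = \frac{11025}{64}$ ($v = \left(-13 + \frac{1}{3 - 11}\right)^{2} = \left(-13 + \frac{1}{-8}\right)^{2} = \left(-13 - \frac{1}{8}\right)^{2} = \left(- \frac{105}{8}\right)^{2} = \frac{11025}{64} \approx 172.27$)
$\frac{1}{v - \left(\frac{9507}{1011749} + \frac{2411655}{2558534}\right)} = \frac{1}{\frac{11025}{64} - \left(\frac{9507}{1011749} + \frac{2411655}{2558534}\right)} = \frac{1}{\frac{11025}{64} - \frac{2464313517333}{2588594215966}} = \frac{1}{\frac{14190767582957919}{82835014910912}} = \frac{82835014910912}{14190767582957919}$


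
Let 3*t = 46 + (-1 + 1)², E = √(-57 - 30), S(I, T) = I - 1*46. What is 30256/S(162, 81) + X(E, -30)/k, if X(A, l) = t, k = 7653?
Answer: 173663210/665811 ≈ 260.83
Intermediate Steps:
S(I, T) = -46 + I (S(I, T) = I - 46 = -46 + I)
E = I*√87 (E = √(-87) = I*√87 ≈ 9.3274*I)
t = 46/3 (t = (46 + (-1 + 1)²)/3 = (46 + 0²)/3 = (46 + 0)/3 = (⅓)*46 = 46/3 ≈ 15.333)
X(A, l) = 46/3
30256/S(162, 81) + X(E, -30)/k = 30256/(-46 + 162) + (46/3)/7653 = 30256/116 + (46/3)*(1/7653) = 30256*(1/116) + 46/22959 = 7564/29 + 46/22959 = 173663210/665811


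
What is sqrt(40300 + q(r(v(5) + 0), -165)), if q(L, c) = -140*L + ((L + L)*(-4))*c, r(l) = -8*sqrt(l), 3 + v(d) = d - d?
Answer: 2*sqrt(10075 - 2360*I*sqrt(3)) ≈ 204.68 - 39.941*I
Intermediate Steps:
v(d) = -3 (v(d) = -3 + (d - d) = -3 + 0 = -3)
q(L, c) = -140*L - 8*L*c (q(L, c) = -140*L + ((2*L)*(-4))*c = -140*L + (-8*L)*c = -140*L - 8*L*c)
sqrt(40300 + q(r(v(5) + 0), -165)) = sqrt(40300 - 4*(-8*sqrt(-3 + 0))*(35 + 2*(-165))) = sqrt(40300 - 4*(-8*I*sqrt(3))*(35 - 330)) = sqrt(40300 - 4*(-8*I*sqrt(3))*(-295)) = sqrt(40300 - 9440*I*sqrt(3))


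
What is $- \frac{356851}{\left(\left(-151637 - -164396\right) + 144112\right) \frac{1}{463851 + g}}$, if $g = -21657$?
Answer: $- \frac{14345215554}{14261} \approx -1.0059 \cdot 10^{6}$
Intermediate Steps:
$- \frac{356851}{\left(\left(-151637 - -164396\right) + 144112\right) \frac{1}{463851 + g}} = - \frac{356851}{\left(\left(-151637 - -164396\right) + 144112\right) \frac{1}{463851 - 21657}} = - \frac{356851}{\left(\left(-151637 + 164396\right) + 144112\right) \frac{1}{442194}} = - \frac{356851}{\left(12759 + 144112\right) \frac{1}{442194}} = - \frac{356851}{156871 \cdot \frac{1}{442194}} = - \frac{356851}{\frac{156871}{442194}} = \left(-356851\right) \frac{442194}{156871} = - \frac{14345215554}{14261}$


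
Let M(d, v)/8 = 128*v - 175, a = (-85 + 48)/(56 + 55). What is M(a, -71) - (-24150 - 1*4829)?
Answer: -45125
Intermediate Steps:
a = -⅓ (a = -37/111 = -37*1/111 = -⅓ ≈ -0.33333)
M(d, v) = -1400 + 1024*v (M(d, v) = 8*(128*v - 175) = 8*(-175 + 128*v) = -1400 + 1024*v)
M(a, -71) - (-24150 - 1*4829) = (-1400 + 1024*(-71)) - (-24150 - 1*4829) = (-1400 - 72704) - (-24150 - 4829) = -74104 - 1*(-28979) = -74104 + 28979 = -45125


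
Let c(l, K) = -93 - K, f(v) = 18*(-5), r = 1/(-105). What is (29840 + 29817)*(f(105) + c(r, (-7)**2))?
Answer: -13840424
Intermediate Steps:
r = -1/105 ≈ -0.0095238
f(v) = -90
(29840 + 29817)*(f(105) + c(r, (-7)**2)) = (29840 + 29817)*(-90 + (-93 - 1*(-7)**2)) = 59657*(-90 + (-93 - 1*49)) = 59657*(-90 + (-93 - 49)) = 59657*(-90 - 142) = 59657*(-232) = -13840424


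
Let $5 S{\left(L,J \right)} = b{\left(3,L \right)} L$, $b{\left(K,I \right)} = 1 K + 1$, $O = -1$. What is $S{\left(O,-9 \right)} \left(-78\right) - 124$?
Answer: $- \frac{308}{5} \approx -61.6$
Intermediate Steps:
$b{\left(K,I \right)} = 1 + K$ ($b{\left(K,I \right)} = K + 1 = 1 + K$)
$S{\left(L,J \right)} = \frac{4 L}{5}$ ($S{\left(L,J \right)} = \frac{\left(1 + 3\right) L}{5} = \frac{4 L}{5}$)
$S{\left(O,-9 \right)} \left(-78\right) - 124 = \frac{4}{5} \left(-1\right) \left(-78\right) - 124 = \left(- \frac{4}{5}\right) \left(-78\right) - 124 = \frac{312}{5} - 124 = - \frac{308}{5}$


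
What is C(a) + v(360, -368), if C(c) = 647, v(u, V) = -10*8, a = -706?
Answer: 567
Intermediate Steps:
v(u, V) = -80
C(a) + v(360, -368) = 647 - 80 = 567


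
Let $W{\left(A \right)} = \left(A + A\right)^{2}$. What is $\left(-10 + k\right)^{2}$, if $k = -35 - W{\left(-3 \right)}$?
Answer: $6561$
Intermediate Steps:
$W{\left(A \right)} = 4 A^{2}$ ($W{\left(A \right)} = \left(2 A\right)^{2} = 4 A^{2}$)
$k = -71$ ($k = -35 - 4 \left(-3\right)^{2} = -35 - 4 \cdot 9 = -35 - 36 = -71$)
$\left(-10 + k\right)^{2} = \left(-10 - 71\right)^{2} = \left(-81\right)^{2} = 6561$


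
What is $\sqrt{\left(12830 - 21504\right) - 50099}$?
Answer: $i \sqrt{58773} \approx 242.43 i$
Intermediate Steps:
$\sqrt{\left(12830 - 21504\right) - 50099} = \sqrt{-8674 - 50099} = \sqrt{-58773} = i \sqrt{58773}$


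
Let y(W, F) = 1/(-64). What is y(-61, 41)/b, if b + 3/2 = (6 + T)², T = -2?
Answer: -1/928 ≈ -0.0010776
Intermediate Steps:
b = 29/2 (b = -3/2 + (6 - 2)² = -3/2 + 4² = -3/2 + 16 = 29/2 ≈ 14.500)
y(W, F) = -1/64
y(-61, 41)/b = -1/(64*29/2) = -1/64*2/29 = -1/928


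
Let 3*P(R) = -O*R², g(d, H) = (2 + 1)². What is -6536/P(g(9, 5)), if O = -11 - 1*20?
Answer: -6536/837 ≈ -7.8088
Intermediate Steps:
O = -31 (O = -11 - 20 = -31)
g(d, H) = 9 (g(d, H) = 3² = 9)
P(R) = 31*R²/3 (P(R) = (-(-31)*R²)/3 = (31*R²)/3 = 31*R²/3)
-6536/P(g(9, 5)) = -6536/((31/3)*9²) = -6536/((31/3)*81) = -6536/837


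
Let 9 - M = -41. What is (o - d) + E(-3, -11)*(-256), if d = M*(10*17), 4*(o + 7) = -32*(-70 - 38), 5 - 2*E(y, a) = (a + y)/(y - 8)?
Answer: -89321/11 ≈ -8120.1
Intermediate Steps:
M = 50 (M = 9 - 1*(-41) = 9 + 41 = 50)
E(y, a) = 5/2 - (a + y)/(2*(-8 + y)) (E(y, a) = 5/2 - (a + y)/(2*(y - 8)) = 5/2 - (a + y)/(2*(-8 + y)))
o = 857 (o = -7 + (-32*(-70 - 38))/4 = -7 + (-32*(-108))/4 = -7 + (1/4)*3456 = -7 + 864 = 857)
d = 8500 (d = 50*(10*17) = 50*170 = 8500)
(o - d) + E(-3, -11)*(-256) = (857 - 1*8500) + ((-40 - 1*(-11) + 4*(-3))/(2*(-8 - 3)))*(-256) = (857 - 8500) + ((1/2)*(-40 + 11 - 12)/(-11))*(-256) = -7643 + ((1/2)*(-1/11)*(-41))*(-256) = -7643 + (41/22)*(-256) = -7643 - 5248/11 = -89321/11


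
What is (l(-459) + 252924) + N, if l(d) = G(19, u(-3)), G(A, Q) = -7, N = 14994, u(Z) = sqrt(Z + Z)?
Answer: 267911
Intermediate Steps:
u(Z) = sqrt(2)*sqrt(Z) (u(Z) = sqrt(2*Z) = sqrt(2)*sqrt(Z))
l(d) = -7
(l(-459) + 252924) + N = (-7 + 252924) + 14994 = 252917 + 14994 = 267911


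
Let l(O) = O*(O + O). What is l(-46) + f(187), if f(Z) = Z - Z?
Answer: 4232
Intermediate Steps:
f(Z) = 0
l(O) = 2*O**2 (l(O) = O*(2*O) = 2*O**2)
l(-46) + f(187) = 2*(-46)**2 + 0 = 2*2116 + 0 = 4232 + 0 = 4232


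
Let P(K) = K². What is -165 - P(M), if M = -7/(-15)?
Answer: -37174/225 ≈ -165.22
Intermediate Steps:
M = 7/15 (M = -7*(-1/15) = 7/15 ≈ 0.46667)
-165 - P(M) = -165 - (7/15)² = -165 - 1*49/225 = -165 - 49/225 = -37174/225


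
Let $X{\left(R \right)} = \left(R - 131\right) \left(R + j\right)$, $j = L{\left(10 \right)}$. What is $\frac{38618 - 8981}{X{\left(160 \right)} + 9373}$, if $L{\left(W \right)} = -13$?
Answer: $\frac{29637}{13636} \approx 2.1734$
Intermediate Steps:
$j = -13$
$X{\left(R \right)} = \left(-131 + R\right) \left(-13 + R\right)$ ($X{\left(R \right)} = \left(R - 131\right) \left(R - 13\right) = \left(-131 + R\right) \left(-13 + R\right)$)
$\frac{38618 - 8981}{X{\left(160 \right)} + 9373} = \frac{38618 - 8981}{\left(1703 + 160^{2} - 23040\right) + 9373} = \frac{29637}{\left(1703 + 25600 - 23040\right) + 9373} = \frac{29637}{4263 + 9373} = \frac{29637}{13636}$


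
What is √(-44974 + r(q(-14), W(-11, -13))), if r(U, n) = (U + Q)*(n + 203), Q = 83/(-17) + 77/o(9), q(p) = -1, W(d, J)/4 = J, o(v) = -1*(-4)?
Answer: I*√49656541/34 ≈ 207.26*I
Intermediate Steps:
o(v) = 4
W(d, J) = 4*J
Q = 977/68 (Q = 83/(-17) + 77/4 = 83*(-1/17) + 77*(¼) = -83/17 + 77/4 = 977/68 ≈ 14.368)
r(U, n) = (203 + n)*(977/68 + U) (r(U, n) = (U + 977/68)*(n + 203) = (977/68 + U)*(203 + n) = (203 + n)*(977/68 + U))
√(-44974 + r(q(-14), W(-11, -13))) = √(-44974 + (198331/68 + 203*(-1) + 977*(4*(-13))/68 - 4*(-13))) = √(-44974 + (198331/68 - 203 + (977/68)*(-52) - 1*(-52))) = √(-44974 + (198331/68 - 203 - 12701/17 + 52)) = √(-44974 + 137259/68) = √(-2920973/68) = I*√49656541/34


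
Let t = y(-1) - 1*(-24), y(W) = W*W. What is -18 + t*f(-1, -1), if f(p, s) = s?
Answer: -43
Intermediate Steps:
y(W) = W²
t = 25 (t = (-1)² - 1*(-24) = 1 + 24 = 25)
-18 + t*f(-1, -1) = -18 + 25*(-1) = -18 - 25 = -43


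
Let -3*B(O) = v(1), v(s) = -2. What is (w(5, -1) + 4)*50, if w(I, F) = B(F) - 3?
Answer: 250/3 ≈ 83.333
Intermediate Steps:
B(O) = ⅔ (B(O) = -⅓*(-2) = ⅔)
w(I, F) = -7/3 (w(I, F) = ⅔ - 3 = -7/3)
(w(5, -1) + 4)*50 = (-7/3 + 4)*50 = (5/3)*50 = 250/3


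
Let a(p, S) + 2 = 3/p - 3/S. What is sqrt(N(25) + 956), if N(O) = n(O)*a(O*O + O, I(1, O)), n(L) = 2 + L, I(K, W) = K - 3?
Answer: sqrt(3982589)/65 ≈ 30.702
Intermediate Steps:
I(K, W) = -3 + K
a(p, S) = -2 - 3/S + 3/p (a(p, S) = -2 + (3/p - 3/S) = -2 + (-3/S + 3/p) = -2 - 3/S + 3/p)
N(O) = (2 + O)*(-1/2 + 3/(O + O**2)) (N(O) = (2 + O)*(-2 - 3/(-3 + 1) + 3/(O*O + O)) = (2 + O)*(-2 - 3/(-2) + 3/(O**2 + O)) = (2 + O)*(-2 - 3*(-1/2) + 3/(O + O**2)) = (2 + O)*(-2 + 3/2 + 3/(O + O**2)) = (2 + O)*(-1/2 + 3/(O + O**2)))
sqrt(N(25) + 956) = sqrt(-1/2*(-6 + 25*(1 + 25))*(2 + 25)/(25*(1 + 25)) + 956) = sqrt(-1/2*1/25*(-6 + 25*26)*27/26 + 956) = sqrt(-1/2*1/25*1/26*(-6 + 650)*27 + 956) = sqrt(-1/2*1/25*1/26*644*27 + 956) = sqrt(-4347/325 + 956) = sqrt(306353/325) = sqrt(3982589)/65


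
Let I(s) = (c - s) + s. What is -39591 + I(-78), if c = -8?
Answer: -39599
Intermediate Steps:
I(s) = -8 (I(s) = (-8 - s) + s = -8)
-39591 + I(-78) = -39591 - 8 = -39599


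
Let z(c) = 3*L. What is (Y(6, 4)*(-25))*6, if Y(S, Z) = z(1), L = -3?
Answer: 1350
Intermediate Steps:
z(c) = -9 (z(c) = 3*(-3) = -9)
Y(S, Z) = -9
(Y(6, 4)*(-25))*6 = -9*(-25)*6 = 225*6 = 1350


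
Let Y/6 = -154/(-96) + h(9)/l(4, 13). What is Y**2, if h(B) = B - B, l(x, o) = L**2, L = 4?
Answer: 5929/64 ≈ 92.641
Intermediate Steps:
l(x, o) = 16 (l(x, o) = 4**2 = 16)
h(B) = 0
Y = 77/8 (Y = 6*(-154/(-96) + 0/16) = 6*(-154*(-1/96) + 0*(1/16)) = 6*(77/48 + 0) = 6*(77/48) = 77/8 ≈ 9.6250)
Y**2 = (77/8)**2 = 5929/64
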